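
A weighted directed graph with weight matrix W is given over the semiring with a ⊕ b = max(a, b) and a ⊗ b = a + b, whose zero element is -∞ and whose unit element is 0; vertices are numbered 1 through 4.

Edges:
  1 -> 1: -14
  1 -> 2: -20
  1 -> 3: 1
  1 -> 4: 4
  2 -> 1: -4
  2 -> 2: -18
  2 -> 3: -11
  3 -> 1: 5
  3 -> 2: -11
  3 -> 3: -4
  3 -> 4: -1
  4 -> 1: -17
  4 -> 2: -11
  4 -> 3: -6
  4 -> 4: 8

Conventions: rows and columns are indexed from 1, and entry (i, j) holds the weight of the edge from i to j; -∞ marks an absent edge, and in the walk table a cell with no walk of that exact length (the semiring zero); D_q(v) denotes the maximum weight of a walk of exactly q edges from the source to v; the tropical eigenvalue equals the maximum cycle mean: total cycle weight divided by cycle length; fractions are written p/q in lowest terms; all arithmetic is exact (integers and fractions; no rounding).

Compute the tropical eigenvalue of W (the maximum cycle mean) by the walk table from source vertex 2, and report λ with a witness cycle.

q=0: [-∞, 0, -∞, -∞]
q=1: [-4, -18, -11, -∞]
q=2: [-6, -22, -3, 0]
q=3: [2, -11, -5, 8]
q=4: [0, -3, 3, 16]
Optimal cycle mean attained by: cycle 4->4, total 8, length 1.
Answer: λ = 8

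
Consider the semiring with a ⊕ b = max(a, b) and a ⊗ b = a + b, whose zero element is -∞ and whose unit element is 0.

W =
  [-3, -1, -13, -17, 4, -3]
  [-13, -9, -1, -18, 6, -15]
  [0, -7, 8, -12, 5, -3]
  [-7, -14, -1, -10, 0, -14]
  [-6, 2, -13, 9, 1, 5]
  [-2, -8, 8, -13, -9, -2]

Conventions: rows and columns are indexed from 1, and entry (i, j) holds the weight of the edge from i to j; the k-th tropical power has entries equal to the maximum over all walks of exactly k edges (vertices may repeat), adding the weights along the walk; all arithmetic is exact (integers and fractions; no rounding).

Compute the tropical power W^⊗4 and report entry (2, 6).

W^⊗2:
  [-2, 6, 5, 13, 5, 9]
  [0, 8, 7, 15, 7, 11]
  [8, 7, 16, 14, 13, 10]
  [-1, 2, 7, 9, 4, 5]
  [3, 3, 13, 10, 9, 6]
  [8, 1, 16, 0, 13, 5]
W^⊗3:
  [7, 7, 17, 14, 13, 10]
  [9, 9, 19, 16, 15, 12]
  [16, 15, 24, 22, 21, 18]
  [7, 6, 15, 13, 12, 9]
  [13, 11, 21, 18, 18, 14]
  [16, 15, 24, 22, 21, 18]
W^⊗4:
  [17, 15, 25, 22, 22, 18]
  [19, 17, 27, 24, 24, 20]
  [24, 23, 32, 30, 29, 26]
  [15, 14, 23, 21, 20, 17]
  [21, 20, 29, 27, 26, 23]
  [24, 23, 32, 30, 29, 26]
Key observation: the optimum is the walk 2->5->4->5->6, with weight 6 + 9 + 0 + 5 = 20.
Optimal value attained by: walk 2->5->4->5->6.
Answer: (W^⊗4)[2][6] = 20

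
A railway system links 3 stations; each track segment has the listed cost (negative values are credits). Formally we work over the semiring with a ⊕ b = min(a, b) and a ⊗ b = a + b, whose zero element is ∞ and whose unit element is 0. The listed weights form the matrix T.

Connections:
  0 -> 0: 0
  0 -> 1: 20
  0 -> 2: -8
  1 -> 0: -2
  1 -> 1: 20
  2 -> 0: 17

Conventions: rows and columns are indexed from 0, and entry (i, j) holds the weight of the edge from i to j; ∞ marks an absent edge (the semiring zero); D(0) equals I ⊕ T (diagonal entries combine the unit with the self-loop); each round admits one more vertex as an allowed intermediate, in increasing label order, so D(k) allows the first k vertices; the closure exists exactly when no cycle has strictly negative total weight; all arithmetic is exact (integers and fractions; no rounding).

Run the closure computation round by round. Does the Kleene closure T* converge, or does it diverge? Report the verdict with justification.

D(0):
  [0, 20, -8]
  [-2, 0, ∞]
  [17, ∞, 0]
D(1):
  [0, 20, -8]
  [-2, 0, -10]
  [17, 37, 0]
D(2):
  [0, 20, -8]
  [-2, 0, -10]
  [17, 37, 0]
D(3):
  [0, 20, -8]
  [-2, 0, -10]
  [17, 37, 0]
Key observation: every diagonal entry stays at the unit through all rounds, so no improving cycle exists.
Answer: CONVERGES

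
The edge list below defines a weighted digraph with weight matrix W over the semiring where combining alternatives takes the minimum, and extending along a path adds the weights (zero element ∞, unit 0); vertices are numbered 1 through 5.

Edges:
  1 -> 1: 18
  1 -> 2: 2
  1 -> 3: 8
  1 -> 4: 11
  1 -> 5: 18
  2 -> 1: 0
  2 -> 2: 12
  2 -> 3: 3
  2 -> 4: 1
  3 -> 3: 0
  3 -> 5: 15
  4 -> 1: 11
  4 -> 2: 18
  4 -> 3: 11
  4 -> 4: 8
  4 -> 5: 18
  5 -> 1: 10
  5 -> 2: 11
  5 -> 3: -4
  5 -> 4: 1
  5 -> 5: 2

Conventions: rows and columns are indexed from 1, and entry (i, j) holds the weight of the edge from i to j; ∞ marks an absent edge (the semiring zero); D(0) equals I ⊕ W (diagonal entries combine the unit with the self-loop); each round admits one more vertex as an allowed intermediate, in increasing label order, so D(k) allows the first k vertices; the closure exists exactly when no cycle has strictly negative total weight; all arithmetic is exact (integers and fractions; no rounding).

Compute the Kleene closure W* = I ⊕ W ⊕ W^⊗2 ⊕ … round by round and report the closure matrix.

D(0):
  [0, 2, 8, 11, 18]
  [0, 0, 3, 1, ∞]
  [∞, ∞, 0, ∞, 15]
  [11, 18, 11, 0, 18]
  [10, 11, -4, 1, 0]
D(1):
  [0, 2, 8, 11, 18]
  [0, 0, 3, 1, 18]
  [∞, ∞, 0, ∞, 15]
  [11, 13, 11, 0, 18]
  [10, 11, -4, 1, 0]
D(2):
  [0, 2, 5, 3, 18]
  [0, 0, 3, 1, 18]
  [∞, ∞, 0, ∞, 15]
  [11, 13, 11, 0, 18]
  [10, 11, -4, 1, 0]
D(3):
  [0, 2, 5, 3, 18]
  [0, 0, 3, 1, 18]
  [∞, ∞, 0, ∞, 15]
  [11, 13, 11, 0, 18]
  [10, 11, -4, 1, 0]
D(4):
  [0, 2, 5, 3, 18]
  [0, 0, 3, 1, 18]
  [∞, ∞, 0, ∞, 15]
  [11, 13, 11, 0, 18]
  [10, 11, -4, 1, 0]
D(5):
  [0, 2, 5, 3, 18]
  [0, 0, 3, 1, 18]
  [25, 26, 0, 16, 15]
  [11, 13, 11, 0, 18]
  [10, 11, -4, 1, 0]
Answer: W* = [[0, 2, 5, 3, 18], [0, 0, 3, 1, 18], [25, 26, 0, 16, 15], [11, 13, 11, 0, 18], [10, 11, -4, 1, 0]]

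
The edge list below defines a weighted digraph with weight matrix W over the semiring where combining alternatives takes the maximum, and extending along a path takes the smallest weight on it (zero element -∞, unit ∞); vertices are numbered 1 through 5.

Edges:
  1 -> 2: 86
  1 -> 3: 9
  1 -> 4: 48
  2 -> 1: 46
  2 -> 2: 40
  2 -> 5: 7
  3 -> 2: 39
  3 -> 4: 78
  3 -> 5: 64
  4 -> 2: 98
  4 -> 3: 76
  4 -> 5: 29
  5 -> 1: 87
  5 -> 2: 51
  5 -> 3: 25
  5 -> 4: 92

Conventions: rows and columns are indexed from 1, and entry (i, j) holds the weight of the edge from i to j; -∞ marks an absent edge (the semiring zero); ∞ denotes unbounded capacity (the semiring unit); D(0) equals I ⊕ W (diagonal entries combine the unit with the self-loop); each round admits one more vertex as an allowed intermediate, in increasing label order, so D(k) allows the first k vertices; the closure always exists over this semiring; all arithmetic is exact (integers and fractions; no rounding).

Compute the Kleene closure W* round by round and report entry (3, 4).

D(0):
  [∞, 86, 9, 48, -∞]
  [46, ∞, -∞, -∞, 7]
  [-∞, 39, ∞, 78, 64]
  [-∞, 98, 76, ∞, 29]
  [87, 51, 25, 92, ∞]
D(1):
  [∞, 86, 9, 48, -∞]
  [46, ∞, 9, 46, 7]
  [-∞, 39, ∞, 78, 64]
  [-∞, 98, 76, ∞, 29]
  [87, 86, 25, 92, ∞]
D(2):
  [∞, 86, 9, 48, 7]
  [46, ∞, 9, 46, 7]
  [39, 39, ∞, 78, 64]
  [46, 98, 76, ∞, 29]
  [87, 86, 25, 92, ∞]
D(3):
  [∞, 86, 9, 48, 9]
  [46, ∞, 9, 46, 9]
  [39, 39, ∞, 78, 64]
  [46, 98, 76, ∞, 64]
  [87, 86, 25, 92, ∞]
D(4):
  [∞, 86, 48, 48, 48]
  [46, ∞, 46, 46, 46]
  [46, 78, ∞, 78, 64]
  [46, 98, 76, ∞, 64]
  [87, 92, 76, 92, ∞]
D(5):
  [∞, 86, 48, 48, 48]
  [46, ∞, 46, 46, 46]
  [64, 78, ∞, 78, 64]
  [64, 98, 76, ∞, 64]
  [87, 92, 76, 92, ∞]
Answer: W*[3][4] = 78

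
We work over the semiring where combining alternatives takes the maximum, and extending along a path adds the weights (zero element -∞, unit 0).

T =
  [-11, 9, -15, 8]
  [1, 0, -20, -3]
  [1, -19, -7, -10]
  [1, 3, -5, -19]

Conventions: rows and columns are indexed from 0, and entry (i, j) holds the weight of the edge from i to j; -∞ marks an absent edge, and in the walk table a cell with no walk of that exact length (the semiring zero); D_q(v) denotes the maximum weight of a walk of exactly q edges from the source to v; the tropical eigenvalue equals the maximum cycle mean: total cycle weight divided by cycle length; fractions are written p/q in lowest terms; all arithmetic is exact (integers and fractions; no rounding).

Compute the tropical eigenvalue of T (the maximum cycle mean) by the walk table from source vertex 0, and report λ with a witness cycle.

q=0: [0, -∞, -∞, -∞]
q=1: [-11, 9, -15, 8]
q=2: [10, 11, 3, 6]
q=3: [12, 19, 1, 18]
q=4: [20, 21, 13, 20]
Optimal cycle mean attained by: cycle 0->1->0, total 9 + 1, length 2.
Answer: λ = 5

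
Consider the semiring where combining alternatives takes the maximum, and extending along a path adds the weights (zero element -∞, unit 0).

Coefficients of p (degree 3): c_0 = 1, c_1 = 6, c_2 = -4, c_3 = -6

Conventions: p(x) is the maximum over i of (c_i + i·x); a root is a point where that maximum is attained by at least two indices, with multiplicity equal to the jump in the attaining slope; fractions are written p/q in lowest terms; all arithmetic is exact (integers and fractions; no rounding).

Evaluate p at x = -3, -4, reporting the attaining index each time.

p(-3) = max(1+0·(-3)=1, 6+1·(-3)=3, -4+2·(-3)=-10, -6+3·(-3)=-15) = 3 (attained by i=1)
p(-4) = max(1+0·(-4)=1, 6+1·(-4)=2, -4+2·(-4)=-12, -6+3·(-4)=-18) = 2 (attained by i=1)
Answer: p(-3) = 3; p(-4) = 2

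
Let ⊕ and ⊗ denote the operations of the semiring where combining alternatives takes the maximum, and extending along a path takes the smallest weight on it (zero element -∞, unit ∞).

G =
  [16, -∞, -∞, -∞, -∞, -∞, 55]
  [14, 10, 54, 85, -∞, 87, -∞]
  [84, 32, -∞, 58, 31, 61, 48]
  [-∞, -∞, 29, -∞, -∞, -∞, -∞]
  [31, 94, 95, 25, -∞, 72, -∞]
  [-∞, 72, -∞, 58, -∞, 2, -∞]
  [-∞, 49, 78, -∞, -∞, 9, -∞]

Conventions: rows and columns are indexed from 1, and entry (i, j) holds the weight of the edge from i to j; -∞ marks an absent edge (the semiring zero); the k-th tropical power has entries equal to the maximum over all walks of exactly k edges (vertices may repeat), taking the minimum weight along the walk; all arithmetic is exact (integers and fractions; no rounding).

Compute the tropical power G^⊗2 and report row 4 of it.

G^⊗2:
  [16, 49, 55, -∞, -∞, 9, 16]
  [54, 72, 29, 58, 31, 54, 48]
  [31, 61, 48, 58, -∞, 32, 55]
  [29, 29, -∞, 29, 29, 29, 29]
  [84, 72, 54, 85, 31, 87, 48]
  [14, 10, 54, 72, -∞, 72, -∞]
  [78, 32, 49, 58, 31, 61, 48]
Answer: row 4 of G^⊗2 = [29, 29, -∞, 29, 29, 29, 29]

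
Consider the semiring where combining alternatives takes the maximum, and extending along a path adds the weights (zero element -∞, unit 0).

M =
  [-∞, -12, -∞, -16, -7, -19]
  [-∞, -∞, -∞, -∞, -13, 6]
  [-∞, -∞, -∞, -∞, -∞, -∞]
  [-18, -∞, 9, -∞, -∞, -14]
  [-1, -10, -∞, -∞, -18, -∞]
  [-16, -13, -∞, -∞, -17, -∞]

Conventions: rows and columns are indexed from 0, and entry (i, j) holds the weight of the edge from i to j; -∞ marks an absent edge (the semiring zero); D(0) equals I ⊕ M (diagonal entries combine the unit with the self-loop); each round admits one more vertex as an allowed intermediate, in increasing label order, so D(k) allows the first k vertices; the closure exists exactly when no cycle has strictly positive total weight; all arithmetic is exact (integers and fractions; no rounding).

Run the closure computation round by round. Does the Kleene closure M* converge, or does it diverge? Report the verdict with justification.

D(0):
  [0, -12, -∞, -16, -7, -19]
  [-∞, 0, -∞, -∞, -13, 6]
  [-∞, -∞, 0, -∞, -∞, -∞]
  [-18, -∞, 9, 0, -∞, -14]
  [-1, -10, -∞, -∞, 0, -∞]
  [-16, -13, -∞, -∞, -17, 0]
D(1):
  [0, -12, -∞, -16, -7, -19]
  [-∞, 0, -∞, -∞, -13, 6]
  [-∞, -∞, 0, -∞, -∞, -∞]
  [-18, -30, 9, 0, -25, -14]
  [-1, -10, -∞, -17, 0, -20]
  [-16, -13, -∞, -32, -17, 0]
D(2):
  [0, -12, -∞, -16, -7, -6]
  [-∞, 0, -∞, -∞, -13, 6]
  [-∞, -∞, 0, -∞, -∞, -∞]
  [-18, -30, 9, 0, -25, -14]
  [-1, -10, -∞, -17, 0, -4]
  [-16, -13, -∞, -32, -17, 0]
D(3):
  [0, -12, -∞, -16, -7, -6]
  [-∞, 0, -∞, -∞, -13, 6]
  [-∞, -∞, 0, -∞, -∞, -∞]
  [-18, -30, 9, 0, -25, -14]
  [-1, -10, -∞, -17, 0, -4]
  [-16, -13, -∞, -32, -17, 0]
D(4):
  [0, -12, -7, -16, -7, -6]
  [-∞, 0, -∞, -∞, -13, 6]
  [-∞, -∞, 0, -∞, -∞, -∞]
  [-18, -30, 9, 0, -25, -14]
  [-1, -10, -8, -17, 0, -4]
  [-16, -13, -23, -32, -17, 0]
D(5):
  [0, -12, -7, -16, -7, -6]
  [-14, 0, -21, -30, -13, 6]
  [-∞, -∞, 0, -∞, -∞, -∞]
  [-18, -30, 9, 0, -25, -14]
  [-1, -10, -8, -17, 0, -4]
  [-16, -13, -23, -32, -17, 0]
D(6):
  [0, -12, -7, -16, -7, -6]
  [-10, 0, -17, -26, -11, 6]
  [-∞, -∞, 0, -∞, -∞, -∞]
  [-18, -27, 9, 0, -25, -14]
  [-1, -10, -8, -17, 0, -4]
  [-16, -13, -23, -32, -17, 0]
Key observation: every diagonal entry stays at the unit through all rounds, so no improving cycle exists.
Answer: CONVERGES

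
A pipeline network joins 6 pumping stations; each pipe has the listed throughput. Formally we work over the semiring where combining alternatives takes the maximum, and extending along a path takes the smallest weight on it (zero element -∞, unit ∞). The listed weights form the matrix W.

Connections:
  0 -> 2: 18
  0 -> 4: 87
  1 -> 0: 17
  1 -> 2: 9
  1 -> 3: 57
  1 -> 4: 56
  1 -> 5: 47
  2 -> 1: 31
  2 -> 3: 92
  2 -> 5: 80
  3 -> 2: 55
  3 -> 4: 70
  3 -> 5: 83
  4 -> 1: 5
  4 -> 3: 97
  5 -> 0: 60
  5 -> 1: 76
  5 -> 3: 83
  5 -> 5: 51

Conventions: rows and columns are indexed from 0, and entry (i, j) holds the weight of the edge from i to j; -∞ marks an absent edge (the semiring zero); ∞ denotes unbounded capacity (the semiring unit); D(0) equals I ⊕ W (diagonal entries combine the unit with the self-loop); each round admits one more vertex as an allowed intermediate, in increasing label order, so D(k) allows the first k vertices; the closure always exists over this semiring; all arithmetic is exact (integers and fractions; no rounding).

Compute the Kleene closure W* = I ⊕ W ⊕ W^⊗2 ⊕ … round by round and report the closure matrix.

D(0):
  [∞, -∞, 18, -∞, 87, -∞]
  [17, ∞, 9, 57, 56, 47]
  [-∞, 31, ∞, 92, -∞, 80]
  [-∞, -∞, 55, ∞, 70, 83]
  [-∞, 5, -∞, 97, ∞, -∞]
  [60, 76, -∞, 83, -∞, ∞]
D(1):
  [∞, -∞, 18, -∞, 87, -∞]
  [17, ∞, 17, 57, 56, 47]
  [-∞, 31, ∞, 92, -∞, 80]
  [-∞, -∞, 55, ∞, 70, 83]
  [-∞, 5, -∞, 97, ∞, -∞]
  [60, 76, 18, 83, 60, ∞]
D(2):
  [∞, -∞, 18, -∞, 87, -∞]
  [17, ∞, 17, 57, 56, 47]
  [17, 31, ∞, 92, 31, 80]
  [-∞, -∞, 55, ∞, 70, 83]
  [5, 5, 5, 97, ∞, 5]
  [60, 76, 18, 83, 60, ∞]
D(3):
  [∞, 18, 18, 18, 87, 18]
  [17, ∞, 17, 57, 56, 47]
  [17, 31, ∞, 92, 31, 80]
  [17, 31, 55, ∞, 70, 83]
  [5, 5, 5, 97, ∞, 5]
  [60, 76, 18, 83, 60, ∞]
D(4):
  [∞, 18, 18, 18, 87, 18]
  [17, ∞, 55, 57, 57, 57]
  [17, 31, ∞, 92, 70, 83]
  [17, 31, 55, ∞, 70, 83]
  [17, 31, 55, 97, ∞, 83]
  [60, 76, 55, 83, 70, ∞]
D(5):
  [∞, 31, 55, 87, 87, 83]
  [17, ∞, 55, 57, 57, 57]
  [17, 31, ∞, 92, 70, 83]
  [17, 31, 55, ∞, 70, 83]
  [17, 31, 55, 97, ∞, 83]
  [60, 76, 55, 83, 70, ∞]
D(6):
  [∞, 76, 55, 87, 87, 83]
  [57, ∞, 55, 57, 57, 57]
  [60, 76, ∞, 92, 70, 83]
  [60, 76, 55, ∞, 70, 83]
  [60, 76, 55, 97, ∞, 83]
  [60, 76, 55, 83, 70, ∞]
Answer: W* = [[∞, 76, 55, 87, 87, 83], [57, ∞, 55, 57, 57, 57], [60, 76, ∞, 92, 70, 83], [60, 76, 55, ∞, 70, 83], [60, 76, 55, 97, ∞, 83], [60, 76, 55, 83, 70, ∞]]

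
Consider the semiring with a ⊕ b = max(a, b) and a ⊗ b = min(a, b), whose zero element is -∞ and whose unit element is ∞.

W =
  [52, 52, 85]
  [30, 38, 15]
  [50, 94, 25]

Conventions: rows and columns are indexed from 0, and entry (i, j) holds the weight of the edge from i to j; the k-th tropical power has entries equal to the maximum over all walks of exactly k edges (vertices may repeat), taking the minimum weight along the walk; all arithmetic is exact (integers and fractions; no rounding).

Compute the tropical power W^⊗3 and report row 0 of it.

W^⊗2:
  [52, 85, 52]
  [30, 38, 30]
  [50, 50, 50]
W^⊗3:
  [52, 52, 52]
  [30, 38, 30]
  [50, 50, 50]
Answer: row 0 of W^⊗3 = [52, 52, 52]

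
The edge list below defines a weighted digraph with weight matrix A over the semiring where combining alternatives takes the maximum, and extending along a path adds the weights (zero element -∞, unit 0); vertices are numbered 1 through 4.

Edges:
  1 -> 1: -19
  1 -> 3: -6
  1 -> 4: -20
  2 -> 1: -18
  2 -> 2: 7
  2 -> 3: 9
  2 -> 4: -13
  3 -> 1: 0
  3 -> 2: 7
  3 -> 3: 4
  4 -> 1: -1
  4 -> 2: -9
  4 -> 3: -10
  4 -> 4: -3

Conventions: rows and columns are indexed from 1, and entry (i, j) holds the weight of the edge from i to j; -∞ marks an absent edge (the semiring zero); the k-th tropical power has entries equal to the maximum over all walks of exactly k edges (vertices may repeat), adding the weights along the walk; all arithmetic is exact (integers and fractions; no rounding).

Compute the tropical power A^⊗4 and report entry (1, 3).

A^⊗2:
  [-6, 1, -2, -23]
  [9, 16, 16, -6]
  [4, 14, 16, -6]
  [-4, -2, 0, -6]
A^⊗3:
  [-2, 8, 10, -12]
  [16, 23, 25, 3]
  [16, 23, 23, 1]
  [0, 7, 7, -9]
A^⊗4:
  [10, 17, 17, -5]
  [25, 32, 32, 10]
  [23, 30, 32, 10]
  [7, 14, 16, -6]
Key observation: the optimum is the walk 1->3->2->2->3, with weight (-6) + 7 + 7 + 9 = 17.
Optimal value attained by: walk 1->3->2->2->3.
Answer: (A^⊗4)[1][3] = 17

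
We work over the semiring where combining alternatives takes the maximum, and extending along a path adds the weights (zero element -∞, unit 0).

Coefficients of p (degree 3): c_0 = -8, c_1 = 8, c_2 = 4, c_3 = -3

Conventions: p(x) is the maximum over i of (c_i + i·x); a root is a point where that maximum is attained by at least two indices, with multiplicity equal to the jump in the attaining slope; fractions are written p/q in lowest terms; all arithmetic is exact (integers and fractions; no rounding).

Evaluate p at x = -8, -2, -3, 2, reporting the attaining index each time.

p(-8) = max(-8+0·(-8)=-8, 8+1·(-8)=0, 4+2·(-8)=-12, -3+3·(-8)=-27) = 0 (attained by i=1)
p(-2) = max(-8+0·(-2)=-8, 8+1·(-2)=6, 4+2·(-2)=0, -3+3·(-2)=-9) = 6 (attained by i=1)
p(-3) = max(-8+0·(-3)=-8, 8+1·(-3)=5, 4+2·(-3)=-2, -3+3·(-3)=-12) = 5 (attained by i=1)
p(2) = max(-8+0·2=-8, 8+1·2=10, 4+2·2=8, -3+3·2=3) = 10 (attained by i=1)
Answer: p(-8) = 0; p(-2) = 6; p(-3) = 5; p(2) = 10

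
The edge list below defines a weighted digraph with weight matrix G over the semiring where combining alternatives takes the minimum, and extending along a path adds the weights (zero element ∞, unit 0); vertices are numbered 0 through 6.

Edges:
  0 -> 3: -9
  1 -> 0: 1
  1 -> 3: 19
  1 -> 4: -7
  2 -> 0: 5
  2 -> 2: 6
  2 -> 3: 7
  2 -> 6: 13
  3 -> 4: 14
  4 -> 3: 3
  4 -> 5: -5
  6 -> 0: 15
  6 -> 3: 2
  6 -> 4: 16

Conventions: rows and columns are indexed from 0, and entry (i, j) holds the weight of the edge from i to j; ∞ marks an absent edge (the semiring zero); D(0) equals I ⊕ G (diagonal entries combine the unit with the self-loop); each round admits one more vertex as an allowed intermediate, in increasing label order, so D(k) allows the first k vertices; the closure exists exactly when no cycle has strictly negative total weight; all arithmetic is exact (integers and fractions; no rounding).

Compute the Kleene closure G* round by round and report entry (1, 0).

D(0):
  [0, ∞, ∞, -9, ∞, ∞, ∞]
  [1, 0, ∞, 19, -7, ∞, ∞]
  [5, ∞, 0, 7, ∞, ∞, 13]
  [∞, ∞, ∞, 0, 14, ∞, ∞]
  [∞, ∞, ∞, 3, 0, -5, ∞]
  [∞, ∞, ∞, ∞, ∞, 0, ∞]
  [15, ∞, ∞, 2, 16, ∞, 0]
D(1):
  [0, ∞, ∞, -9, ∞, ∞, ∞]
  [1, 0, ∞, -8, -7, ∞, ∞]
  [5, ∞, 0, -4, ∞, ∞, 13]
  [∞, ∞, ∞, 0, 14, ∞, ∞]
  [∞, ∞, ∞, 3, 0, -5, ∞]
  [∞, ∞, ∞, ∞, ∞, 0, ∞]
  [15, ∞, ∞, 2, 16, ∞, 0]
D(2):
  [0, ∞, ∞, -9, ∞, ∞, ∞]
  [1, 0, ∞, -8, -7, ∞, ∞]
  [5, ∞, 0, -4, ∞, ∞, 13]
  [∞, ∞, ∞, 0, 14, ∞, ∞]
  [∞, ∞, ∞, 3, 0, -5, ∞]
  [∞, ∞, ∞, ∞, ∞, 0, ∞]
  [15, ∞, ∞, 2, 16, ∞, 0]
D(3):
  [0, ∞, ∞, -9, ∞, ∞, ∞]
  [1, 0, ∞, -8, -7, ∞, ∞]
  [5, ∞, 0, -4, ∞, ∞, 13]
  [∞, ∞, ∞, 0, 14, ∞, ∞]
  [∞, ∞, ∞, 3, 0, -5, ∞]
  [∞, ∞, ∞, ∞, ∞, 0, ∞]
  [15, ∞, ∞, 2, 16, ∞, 0]
D(4):
  [0, ∞, ∞, -9, 5, ∞, ∞]
  [1, 0, ∞, -8, -7, ∞, ∞]
  [5, ∞, 0, -4, 10, ∞, 13]
  [∞, ∞, ∞, 0, 14, ∞, ∞]
  [∞, ∞, ∞, 3, 0, -5, ∞]
  [∞, ∞, ∞, ∞, ∞, 0, ∞]
  [15, ∞, ∞, 2, 16, ∞, 0]
D(5):
  [0, ∞, ∞, -9, 5, 0, ∞]
  [1, 0, ∞, -8, -7, -12, ∞]
  [5, ∞, 0, -4, 10, 5, 13]
  [∞, ∞, ∞, 0, 14, 9, ∞]
  [∞, ∞, ∞, 3, 0, -5, ∞]
  [∞, ∞, ∞, ∞, ∞, 0, ∞]
  [15, ∞, ∞, 2, 16, 11, 0]
D(6):
  [0, ∞, ∞, -9, 5, 0, ∞]
  [1, 0, ∞, -8, -7, -12, ∞]
  [5, ∞, 0, -4, 10, 5, 13]
  [∞, ∞, ∞, 0, 14, 9, ∞]
  [∞, ∞, ∞, 3, 0, -5, ∞]
  [∞, ∞, ∞, ∞, ∞, 0, ∞]
  [15, ∞, ∞, 2, 16, 11, 0]
D(7):
  [0, ∞, ∞, -9, 5, 0, ∞]
  [1, 0, ∞, -8, -7, -12, ∞]
  [5, ∞, 0, -4, 10, 5, 13]
  [∞, ∞, ∞, 0, 14, 9, ∞]
  [∞, ∞, ∞, 3, 0, -5, ∞]
  [∞, ∞, ∞, ∞, ∞, 0, ∞]
  [15, ∞, ∞, 2, 16, 11, 0]
Answer: G*[1][0] = 1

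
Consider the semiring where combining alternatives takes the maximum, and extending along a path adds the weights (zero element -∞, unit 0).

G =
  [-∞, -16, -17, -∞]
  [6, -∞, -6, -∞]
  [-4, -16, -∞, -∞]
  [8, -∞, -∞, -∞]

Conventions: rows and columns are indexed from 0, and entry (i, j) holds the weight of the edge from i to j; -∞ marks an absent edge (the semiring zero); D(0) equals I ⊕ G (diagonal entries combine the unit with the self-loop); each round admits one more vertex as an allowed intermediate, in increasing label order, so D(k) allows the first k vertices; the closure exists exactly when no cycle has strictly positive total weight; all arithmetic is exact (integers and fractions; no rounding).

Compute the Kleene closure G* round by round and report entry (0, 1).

D(0):
  [0, -16, -17, -∞]
  [6, 0, -6, -∞]
  [-4, -16, 0, -∞]
  [8, -∞, -∞, 0]
D(1):
  [0, -16, -17, -∞]
  [6, 0, -6, -∞]
  [-4, -16, 0, -∞]
  [8, -8, -9, 0]
D(2):
  [0, -16, -17, -∞]
  [6, 0, -6, -∞]
  [-4, -16, 0, -∞]
  [8, -8, -9, 0]
D(3):
  [0, -16, -17, -∞]
  [6, 0, -6, -∞]
  [-4, -16, 0, -∞]
  [8, -8, -9, 0]
D(4):
  [0, -16, -17, -∞]
  [6, 0, -6, -∞]
  [-4, -16, 0, -∞]
  [8, -8, -9, 0]
Answer: G*[0][1] = -16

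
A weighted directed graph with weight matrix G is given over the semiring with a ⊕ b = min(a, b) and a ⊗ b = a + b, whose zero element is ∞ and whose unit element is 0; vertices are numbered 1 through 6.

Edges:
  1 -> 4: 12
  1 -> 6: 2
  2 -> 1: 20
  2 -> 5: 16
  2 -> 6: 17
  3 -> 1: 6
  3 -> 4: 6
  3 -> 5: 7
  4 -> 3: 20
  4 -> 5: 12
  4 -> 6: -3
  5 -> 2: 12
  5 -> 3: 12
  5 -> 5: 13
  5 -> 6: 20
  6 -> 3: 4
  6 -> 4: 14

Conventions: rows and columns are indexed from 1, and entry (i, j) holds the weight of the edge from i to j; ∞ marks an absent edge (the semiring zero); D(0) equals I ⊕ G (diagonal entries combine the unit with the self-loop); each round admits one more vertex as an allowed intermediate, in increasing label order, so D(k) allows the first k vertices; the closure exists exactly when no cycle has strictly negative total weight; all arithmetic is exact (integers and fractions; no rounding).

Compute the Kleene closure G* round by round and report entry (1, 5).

D(0):
  [0, ∞, ∞, 12, ∞, 2]
  [20, 0, ∞, ∞, 16, 17]
  [6, ∞, 0, 6, 7, ∞]
  [∞, ∞, 20, 0, 12, -3]
  [∞, 12, 12, ∞, 0, 20]
  [∞, ∞, 4, 14, ∞, 0]
D(1):
  [0, ∞, ∞, 12, ∞, 2]
  [20, 0, ∞, 32, 16, 17]
  [6, ∞, 0, 6, 7, 8]
  [∞, ∞, 20, 0, 12, -3]
  [∞, 12, 12, ∞, 0, 20]
  [∞, ∞, 4, 14, ∞, 0]
D(2):
  [0, ∞, ∞, 12, ∞, 2]
  [20, 0, ∞, 32, 16, 17]
  [6, ∞, 0, 6, 7, 8]
  [∞, ∞, 20, 0, 12, -3]
  [32, 12, 12, 44, 0, 20]
  [∞, ∞, 4, 14, ∞, 0]
D(3):
  [0, ∞, ∞, 12, ∞, 2]
  [20, 0, ∞, 32, 16, 17]
  [6, ∞, 0, 6, 7, 8]
  [26, ∞, 20, 0, 12, -3]
  [18, 12, 12, 18, 0, 20]
  [10, ∞, 4, 10, 11, 0]
D(4):
  [0, ∞, 32, 12, 24, 2]
  [20, 0, 52, 32, 16, 17]
  [6, ∞, 0, 6, 7, 3]
  [26, ∞, 20, 0, 12, -3]
  [18, 12, 12, 18, 0, 15]
  [10, ∞, 4, 10, 11, 0]
D(5):
  [0, 36, 32, 12, 24, 2]
  [20, 0, 28, 32, 16, 17]
  [6, 19, 0, 6, 7, 3]
  [26, 24, 20, 0, 12, -3]
  [18, 12, 12, 18, 0, 15]
  [10, 23, 4, 10, 11, 0]
D(6):
  [0, 25, 6, 12, 13, 2]
  [20, 0, 21, 27, 16, 17]
  [6, 19, 0, 6, 7, 3]
  [7, 20, 1, 0, 8, -3]
  [18, 12, 12, 18, 0, 15]
  [10, 23, 4, 10, 11, 0]
Answer: G*[1][5] = 13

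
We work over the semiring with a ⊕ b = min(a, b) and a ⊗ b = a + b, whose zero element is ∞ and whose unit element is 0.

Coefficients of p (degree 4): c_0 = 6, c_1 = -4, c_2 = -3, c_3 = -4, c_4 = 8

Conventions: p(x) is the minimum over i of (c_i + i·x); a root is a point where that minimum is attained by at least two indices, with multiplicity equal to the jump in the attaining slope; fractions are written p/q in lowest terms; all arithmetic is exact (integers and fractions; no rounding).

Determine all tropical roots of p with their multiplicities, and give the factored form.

hull edge (i=0, c=6) to (i=1, c=-4): slope -10, span 1
hull edge (i=1, c=-4) to (i=3, c=-4): slope 0, span 2
hull edge (i=3, c=-4) to (i=4, c=8): slope 12, span 1
Factored form: p(x) = 8 ⊗ (x ⊕ (-12)) ⊗ (x ⊕ 0) ⊗ (x ⊕ 0) ⊗ (x ⊕ 10)
Answer: roots = -12 (mult 1), 0 (mult 2), 10 (mult 1)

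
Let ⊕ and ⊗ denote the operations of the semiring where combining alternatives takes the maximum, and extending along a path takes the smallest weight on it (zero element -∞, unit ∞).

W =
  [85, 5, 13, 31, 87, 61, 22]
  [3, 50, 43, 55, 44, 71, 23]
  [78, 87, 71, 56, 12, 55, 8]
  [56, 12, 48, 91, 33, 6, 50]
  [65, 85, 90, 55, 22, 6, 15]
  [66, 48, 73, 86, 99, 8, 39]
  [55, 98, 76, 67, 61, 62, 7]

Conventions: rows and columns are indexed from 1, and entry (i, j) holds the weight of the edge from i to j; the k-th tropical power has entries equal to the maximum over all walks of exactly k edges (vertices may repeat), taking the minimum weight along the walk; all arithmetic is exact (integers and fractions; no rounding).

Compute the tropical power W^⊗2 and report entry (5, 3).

W^⊗2:
  [85, 85, 87, 61, 85, 61, 39]
  [66, 50, 71, 71, 71, 50, 50]
  [78, 71, 71, 56, 78, 71, 50]
  [56, 50, 50, 91, 56, 56, 50]
  [78, 87, 71, 56, 65, 71, 50]
  [73, 85, 90, 86, 66, 61, 50]
  [76, 76, 71, 67, 62, 71, 50]
Key observation: the optimum is the walk 5->3->3, with weight 90 min 71 = 71.
Optimal value attained by: walk 5->3->3.
Answer: (W^⊗2)[5][3] = 71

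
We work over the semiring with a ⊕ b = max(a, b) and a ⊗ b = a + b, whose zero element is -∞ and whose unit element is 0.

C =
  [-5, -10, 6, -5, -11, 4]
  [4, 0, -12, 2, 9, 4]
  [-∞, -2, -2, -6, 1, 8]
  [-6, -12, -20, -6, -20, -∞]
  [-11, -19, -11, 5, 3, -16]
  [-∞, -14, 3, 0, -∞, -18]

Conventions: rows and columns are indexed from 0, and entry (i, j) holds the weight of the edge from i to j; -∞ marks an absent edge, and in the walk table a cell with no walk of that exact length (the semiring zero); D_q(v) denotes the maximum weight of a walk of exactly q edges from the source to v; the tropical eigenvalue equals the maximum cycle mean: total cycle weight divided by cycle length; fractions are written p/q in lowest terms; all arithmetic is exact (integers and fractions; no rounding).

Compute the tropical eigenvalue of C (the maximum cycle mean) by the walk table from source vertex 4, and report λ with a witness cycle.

q=0: [-∞, -∞, -∞, -∞, 0, -∞]
q=1: [-11, -19, -11, 5, 3, -16]
q=2: [-1, -7, -5, 8, 6, -3]
q=3: [2, -4, 5, 11, 9, 3]
q=4: [5, 3, 8, 14, 12, 13]
q=5: [8, 6, 16, 17, 15, 16]
q=6: [11, 14, 19, 20, 18, 24]
Optimal cycle mean attained by: cycle 2->5->2, total 8 + 3, length 2.
Answer: λ = 11/2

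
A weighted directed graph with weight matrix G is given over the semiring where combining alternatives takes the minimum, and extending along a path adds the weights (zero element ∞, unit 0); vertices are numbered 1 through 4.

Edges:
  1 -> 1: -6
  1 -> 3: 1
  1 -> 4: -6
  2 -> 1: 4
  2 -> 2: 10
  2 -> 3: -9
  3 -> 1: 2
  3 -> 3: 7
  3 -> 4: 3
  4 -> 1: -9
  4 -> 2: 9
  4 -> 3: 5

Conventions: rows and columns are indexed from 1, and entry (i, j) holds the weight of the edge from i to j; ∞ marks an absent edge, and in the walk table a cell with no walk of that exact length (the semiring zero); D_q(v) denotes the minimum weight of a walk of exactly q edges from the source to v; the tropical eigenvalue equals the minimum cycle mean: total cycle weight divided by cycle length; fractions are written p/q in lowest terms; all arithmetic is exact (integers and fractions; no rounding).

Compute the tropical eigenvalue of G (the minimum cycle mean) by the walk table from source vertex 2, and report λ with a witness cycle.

q=0: [∞, 0, ∞, ∞]
q=1: [4, 10, -9, ∞]
q=2: [-7, 20, -2, -6]
q=3: [-15, 3, -6, -13]
q=4: [-22, -4, -14, -21]
Optimal cycle mean attained by: cycle 1->4->1, total (-6) + (-9), length 2.
Answer: λ = -15/2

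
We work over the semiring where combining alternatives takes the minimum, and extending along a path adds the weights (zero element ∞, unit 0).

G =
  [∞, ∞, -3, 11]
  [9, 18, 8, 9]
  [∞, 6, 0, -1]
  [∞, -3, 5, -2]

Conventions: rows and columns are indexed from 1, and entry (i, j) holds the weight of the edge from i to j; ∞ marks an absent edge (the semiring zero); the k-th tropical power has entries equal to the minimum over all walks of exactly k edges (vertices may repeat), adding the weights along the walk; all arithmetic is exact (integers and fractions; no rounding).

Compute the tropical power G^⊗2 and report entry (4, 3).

G^⊗2:
  [∞, 3, -3, -4]
  [27, 6, 6, 7]
  [15, -4, 0, -3]
  [6, -5, 3, -4]
Key observation: the optimum is the walk 4->4->3, with weight (-2) + 5 = 3.
Optimal value attained by: walk 4->4->3.
Answer: (G^⊗2)[4][3] = 3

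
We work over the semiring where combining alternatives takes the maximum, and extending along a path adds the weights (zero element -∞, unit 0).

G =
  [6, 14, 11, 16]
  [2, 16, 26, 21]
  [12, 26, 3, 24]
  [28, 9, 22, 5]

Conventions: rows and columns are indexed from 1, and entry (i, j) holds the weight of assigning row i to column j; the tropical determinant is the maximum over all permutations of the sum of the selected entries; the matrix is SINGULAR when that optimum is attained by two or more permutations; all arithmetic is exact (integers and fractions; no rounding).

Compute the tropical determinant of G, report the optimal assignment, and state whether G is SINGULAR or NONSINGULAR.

σ = (1, 2, 3, 4): 6 + 16 + 3 + 5 = 30
σ = (1, 2, 4, 3): 6 + 16 + 24 + 22 = 68
σ = (1, 3, 2, 4): 6 + 26 + 26 + 5 = 63
σ = (1, 3, 4, 2): 6 + 26 + 24 + 9 = 65
σ = (1, 4, 2, 3): 6 + 21 + 26 + 22 = 75
σ = (1, 4, 3, 2): 6 + 21 + 3 + 9 = 39
σ = (2, 1, 3, 4): 14 + 2 + 3 + 5 = 24
σ = (2, 1, 4, 3): 14 + 2 + 24 + 22 = 62
σ = (2, 3, 1, 4): 14 + 26 + 12 + 5 = 57
σ = (2, 3, 4, 1): 14 + 26 + 24 + 28 = 92
σ = (2, 4, 1, 3): 14 + 21 + 12 + 22 = 69
σ = (2, 4, 3, 1): 14 + 21 + 3 + 28 = 66
σ = (3, 1, 2, 4): 11 + 2 + 26 + 5 = 44
σ = (3, 1, 4, 2): 11 + 2 + 24 + 9 = 46
σ = (3, 2, 1, 4): 11 + 16 + 12 + 5 = 44
σ = (3, 2, 4, 1): 11 + 16 + 24 + 28 = 79
σ = (3, 4, 1, 2): 11 + 21 + 12 + 9 = 53
σ = (3, 4, 2, 1): 11 + 21 + 26 + 28 = 86
σ = (4, 1, 2, 3): 16 + 2 + 26 + 22 = 66
σ = (4, 1, 3, 2): 16 + 2 + 3 + 9 = 30
σ = (4, 2, 1, 3): 16 + 16 + 12 + 22 = 66
σ = (4, 2, 3, 1): 16 + 16 + 3 + 28 = 63
σ = (4, 3, 1, 2): 16 + 26 + 12 + 9 = 63
σ = (4, 3, 2, 1): 16 + 26 + 26 + 28 = 96
Optimal value attained by: σ = (4, 3, 2, 1).
Answer: det⊕(G) = 96; verdict: NONSINGULAR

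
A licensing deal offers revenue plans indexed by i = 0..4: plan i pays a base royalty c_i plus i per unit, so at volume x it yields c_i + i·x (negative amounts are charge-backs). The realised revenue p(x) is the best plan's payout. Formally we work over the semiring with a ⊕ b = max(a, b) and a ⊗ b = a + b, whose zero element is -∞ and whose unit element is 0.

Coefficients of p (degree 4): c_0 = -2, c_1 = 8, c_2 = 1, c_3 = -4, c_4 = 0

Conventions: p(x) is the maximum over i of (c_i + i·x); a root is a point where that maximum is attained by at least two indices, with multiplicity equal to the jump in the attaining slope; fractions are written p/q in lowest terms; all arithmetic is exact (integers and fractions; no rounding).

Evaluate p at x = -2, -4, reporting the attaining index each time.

p(-2) = max(-2+0·(-2)=-2, 8+1·(-2)=6, 1+2·(-2)=-3, -4+3·(-2)=-10, 0+4·(-2)=-8) = 6 (attained by i=1)
p(-4) = max(-2+0·(-4)=-2, 8+1·(-4)=4, 1+2·(-4)=-7, -4+3·(-4)=-16, 0+4·(-4)=-16) = 4 (attained by i=1)
Answer: p(-2) = 6; p(-4) = 4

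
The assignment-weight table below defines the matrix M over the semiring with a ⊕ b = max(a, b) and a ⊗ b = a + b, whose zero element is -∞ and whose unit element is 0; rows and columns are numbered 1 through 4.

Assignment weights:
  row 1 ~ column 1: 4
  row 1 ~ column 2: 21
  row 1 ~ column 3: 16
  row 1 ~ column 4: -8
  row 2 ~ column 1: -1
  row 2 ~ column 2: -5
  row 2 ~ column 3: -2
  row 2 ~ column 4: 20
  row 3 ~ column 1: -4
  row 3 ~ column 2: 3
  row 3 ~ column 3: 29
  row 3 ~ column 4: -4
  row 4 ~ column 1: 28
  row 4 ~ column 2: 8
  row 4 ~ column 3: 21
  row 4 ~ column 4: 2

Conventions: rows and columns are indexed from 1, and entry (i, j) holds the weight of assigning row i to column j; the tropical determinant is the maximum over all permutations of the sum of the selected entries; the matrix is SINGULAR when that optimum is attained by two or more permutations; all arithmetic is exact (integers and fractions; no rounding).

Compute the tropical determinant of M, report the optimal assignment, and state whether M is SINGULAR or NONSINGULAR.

σ = (1, 2, 3, 4): 4 + (-5) + 29 + 2 = 30
σ = (1, 2, 4, 3): 4 + (-5) + (-4) + 21 = 16
σ = (1, 3, 2, 4): 4 + (-2) + 3 + 2 = 7
σ = (1, 3, 4, 2): 4 + (-2) + (-4) + 8 = 6
σ = (1, 4, 2, 3): 4 + 20 + 3 + 21 = 48
σ = (1, 4, 3, 2): 4 + 20 + 29 + 8 = 61
σ = (2, 1, 3, 4): 21 + (-1) + 29 + 2 = 51
σ = (2, 1, 4, 3): 21 + (-1) + (-4) + 21 = 37
σ = (2, 3, 1, 4): 21 + (-2) + (-4) + 2 = 17
σ = (2, 3, 4, 1): 21 + (-2) + (-4) + 28 = 43
σ = (2, 4, 1, 3): 21 + 20 + (-4) + 21 = 58
σ = (2, 4, 3, 1): 21 + 20 + 29 + 28 = 98
σ = (3, 1, 2, 4): 16 + (-1) + 3 + 2 = 20
σ = (3, 1, 4, 2): 16 + (-1) + (-4) + 8 = 19
σ = (3, 2, 1, 4): 16 + (-5) + (-4) + 2 = 9
σ = (3, 2, 4, 1): 16 + (-5) + (-4) + 28 = 35
σ = (3, 4, 1, 2): 16 + 20 + (-4) + 8 = 40
σ = (3, 4, 2, 1): 16 + 20 + 3 + 28 = 67
σ = (4, 1, 2, 3): (-8) + (-1) + 3 + 21 = 15
σ = (4, 1, 3, 2): (-8) + (-1) + 29 + 8 = 28
σ = (4, 2, 1, 3): (-8) + (-5) + (-4) + 21 = 4
σ = (4, 2, 3, 1): (-8) + (-5) + 29 + 28 = 44
σ = (4, 3, 1, 2): (-8) + (-2) + (-4) + 8 = -6
σ = (4, 3, 2, 1): (-8) + (-2) + 3 + 28 = 21
Optimal value attained by: σ = (2, 4, 3, 1).
Answer: det⊕(M) = 98; verdict: NONSINGULAR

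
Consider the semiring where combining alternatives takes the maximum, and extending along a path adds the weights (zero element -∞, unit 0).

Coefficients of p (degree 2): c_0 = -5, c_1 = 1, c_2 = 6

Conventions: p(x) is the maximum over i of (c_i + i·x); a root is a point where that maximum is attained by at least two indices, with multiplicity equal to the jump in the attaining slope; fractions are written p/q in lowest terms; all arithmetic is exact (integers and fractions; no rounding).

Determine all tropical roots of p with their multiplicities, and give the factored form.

hull edge (i=0, c=-5) to (i=1, c=1): slope 6, span 1
hull edge (i=1, c=1) to (i=2, c=6): slope 5, span 1
Factored form: p(x) = 6 ⊗ (x ⊕ (-6)) ⊗ (x ⊕ (-5))
Answer: roots = -6 (mult 1), -5 (mult 1)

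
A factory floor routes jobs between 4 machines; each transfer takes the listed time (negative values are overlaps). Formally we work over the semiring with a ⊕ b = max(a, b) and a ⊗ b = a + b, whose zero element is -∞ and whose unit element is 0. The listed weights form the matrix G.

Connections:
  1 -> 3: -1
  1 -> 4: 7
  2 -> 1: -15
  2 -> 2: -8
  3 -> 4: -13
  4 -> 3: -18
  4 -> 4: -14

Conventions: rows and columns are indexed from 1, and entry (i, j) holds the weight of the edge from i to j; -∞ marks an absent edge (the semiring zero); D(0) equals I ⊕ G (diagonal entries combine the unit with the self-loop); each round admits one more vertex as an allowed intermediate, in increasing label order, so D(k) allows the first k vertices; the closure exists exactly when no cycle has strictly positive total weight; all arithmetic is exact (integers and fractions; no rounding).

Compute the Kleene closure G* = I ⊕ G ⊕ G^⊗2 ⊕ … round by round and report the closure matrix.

D(0):
  [0, -∞, -1, 7]
  [-15, 0, -∞, -∞]
  [-∞, -∞, 0, -13]
  [-∞, -∞, -18, 0]
D(1):
  [0, -∞, -1, 7]
  [-15, 0, -16, -8]
  [-∞, -∞, 0, -13]
  [-∞, -∞, -18, 0]
D(2):
  [0, -∞, -1, 7]
  [-15, 0, -16, -8]
  [-∞, -∞, 0, -13]
  [-∞, -∞, -18, 0]
D(3):
  [0, -∞, -1, 7]
  [-15, 0, -16, -8]
  [-∞, -∞, 0, -13]
  [-∞, -∞, -18, 0]
D(4):
  [0, -∞, -1, 7]
  [-15, 0, -16, -8]
  [-∞, -∞, 0, -13]
  [-∞, -∞, -18, 0]
Answer: G* = [[0, -∞, -1, 7], [-15, 0, -16, -8], [-∞, -∞, 0, -13], [-∞, -∞, -18, 0]]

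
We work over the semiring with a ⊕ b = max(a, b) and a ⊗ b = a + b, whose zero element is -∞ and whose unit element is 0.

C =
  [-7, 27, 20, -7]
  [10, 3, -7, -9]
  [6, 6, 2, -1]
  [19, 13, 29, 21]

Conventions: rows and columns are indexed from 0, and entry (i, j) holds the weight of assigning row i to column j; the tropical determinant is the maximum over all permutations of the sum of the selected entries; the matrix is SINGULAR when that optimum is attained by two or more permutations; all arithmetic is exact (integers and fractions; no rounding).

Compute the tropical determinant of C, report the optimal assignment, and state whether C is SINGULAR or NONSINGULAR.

σ = (0, 1, 2, 3): (-7) + 3 + 2 + 21 = 19
σ = (0, 1, 3, 2): (-7) + 3 + (-1) + 29 = 24
σ = (0, 2, 1, 3): (-7) + (-7) + 6 + 21 = 13
σ = (0, 2, 3, 1): (-7) + (-7) + (-1) + 13 = -2
σ = (0, 3, 1, 2): (-7) + (-9) + 6 + 29 = 19
σ = (0, 3, 2, 1): (-7) + (-9) + 2 + 13 = -1
σ = (1, 0, 2, 3): 27 + 10 + 2 + 21 = 60
σ = (1, 0, 3, 2): 27 + 10 + (-1) + 29 = 65
σ = (1, 2, 0, 3): 27 + (-7) + 6 + 21 = 47
σ = (1, 2, 3, 0): 27 + (-7) + (-1) + 19 = 38
σ = (1, 3, 0, 2): 27 + (-9) + 6 + 29 = 53
σ = (1, 3, 2, 0): 27 + (-9) + 2 + 19 = 39
σ = (2, 0, 1, 3): 20 + 10 + 6 + 21 = 57
σ = (2, 0, 3, 1): 20 + 10 + (-1) + 13 = 42
σ = (2, 1, 0, 3): 20 + 3 + 6 + 21 = 50
σ = (2, 1, 3, 0): 20 + 3 + (-1) + 19 = 41
σ = (2, 3, 0, 1): 20 + (-9) + 6 + 13 = 30
σ = (2, 3, 1, 0): 20 + (-9) + 6 + 19 = 36
σ = (3, 0, 1, 2): (-7) + 10 + 6 + 29 = 38
σ = (3, 0, 2, 1): (-7) + 10 + 2 + 13 = 18
σ = (3, 1, 0, 2): (-7) + 3 + 6 + 29 = 31
σ = (3, 1, 2, 0): (-7) + 3 + 2 + 19 = 17
σ = (3, 2, 0, 1): (-7) + (-7) + 6 + 13 = 5
σ = (3, 2, 1, 0): (-7) + (-7) + 6 + 19 = 11
Optimal value attained by: σ = (1, 0, 3, 2).
Answer: det⊕(C) = 65; verdict: NONSINGULAR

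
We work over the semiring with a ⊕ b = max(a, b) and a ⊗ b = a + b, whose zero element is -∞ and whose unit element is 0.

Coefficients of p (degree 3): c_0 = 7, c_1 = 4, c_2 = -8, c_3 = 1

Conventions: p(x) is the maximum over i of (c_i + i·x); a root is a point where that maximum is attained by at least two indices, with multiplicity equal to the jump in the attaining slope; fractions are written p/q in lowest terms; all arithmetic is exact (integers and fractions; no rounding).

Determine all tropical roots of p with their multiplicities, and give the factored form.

hull edge (i=0, c=7) to (i=3, c=1): slope -2, span 3
Factored form: p(x) = 1 ⊗ (x ⊕ 2) ⊗ (x ⊕ 2) ⊗ (x ⊕ 2)
Answer: roots = 2 (mult 3)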